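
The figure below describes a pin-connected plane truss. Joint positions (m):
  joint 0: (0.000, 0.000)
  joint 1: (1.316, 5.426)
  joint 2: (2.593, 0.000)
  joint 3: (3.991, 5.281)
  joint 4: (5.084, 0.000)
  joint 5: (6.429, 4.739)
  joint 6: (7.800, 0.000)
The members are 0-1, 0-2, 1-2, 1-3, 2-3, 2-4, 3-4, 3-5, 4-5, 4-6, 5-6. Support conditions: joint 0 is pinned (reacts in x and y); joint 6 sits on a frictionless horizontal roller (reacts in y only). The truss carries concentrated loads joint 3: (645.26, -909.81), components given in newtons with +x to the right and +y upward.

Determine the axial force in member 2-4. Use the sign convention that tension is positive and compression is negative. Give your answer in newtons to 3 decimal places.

N=7 nodes, M=11 members, R=3 reactions → 2N=14, M+R=14
member 0 (0-1): L=5.5833, (cx,cy)=(0.2357,0.9718)
member 1 (0-2): L=2.5930, (cx,cy)=(1.0000,0.0000)
member 2 (1-2): L=5.5742, (cx,cy)=(0.2291,-0.9734)
member 3 (1-3): L=2.6789, (cx,cy)=(0.9985,-0.0541)
member 4 (2-3): L=5.4629, (cx,cy)=(0.2559,0.9667)
member 5 (2-4): L=2.4910, (cx,cy)=(1.0000,0.0000)
member 6 (3-4): L=5.3929, (cx,cy)=(0.2027,-0.9792)
member 7 (3-5): L=2.4975, (cx,cy)=(0.9762,-0.2170)
member 8 (4-5): L=4.9262, (cx,cy)=(0.2730,0.9620)
member 9 (4-6): L=2.7160, (cx,cy)=(1.0000,0.0000)
member 10 (5-6): L=4.9333, (cx,cy)=(0.2779,-0.9606)
solve A·x = −loads:
  F[0-1] = -7.6315 N (compression)
  F[0-2] = +647.0588 N (tension)
  F[1-2] = +7.8190 N (tension)
  F[1-3] = -3.5953 N (compression)
  F[2-3] = -7.8732 N (compression)
  F[2-4] = +650.8648 N (tension)
  F[3-4] = -811.0748 N (compression)
  F[3-5] = -498.3586 N (compression)
  F[4-5] = +825.6112 N (tension)
  F[4-6] = +261.0638 N (tension)
  F[5-6] = -939.3979 N (compression)
  Rx@0 = -645.2600 N
  Ry@0 = +7.4164 N
  Ry@6 = +902.3936 N

650.865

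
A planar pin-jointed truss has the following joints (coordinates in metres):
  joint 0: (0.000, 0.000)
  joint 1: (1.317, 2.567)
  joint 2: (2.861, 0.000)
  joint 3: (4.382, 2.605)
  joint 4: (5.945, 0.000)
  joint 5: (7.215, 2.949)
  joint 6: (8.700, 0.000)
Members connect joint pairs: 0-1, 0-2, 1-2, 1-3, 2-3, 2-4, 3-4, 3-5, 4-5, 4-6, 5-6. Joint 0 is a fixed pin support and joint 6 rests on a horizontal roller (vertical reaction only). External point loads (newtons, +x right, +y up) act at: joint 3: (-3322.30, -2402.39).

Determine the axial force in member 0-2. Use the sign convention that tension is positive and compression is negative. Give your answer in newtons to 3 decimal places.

N=7 nodes, M=11 members, R=3 reactions → 2N=14, M+R=14
member 0 (0-1): L=2.8851, (cx,cy)=(0.4565,0.8897)
member 1 (0-2): L=2.8610, (cx,cy)=(1.0000,0.0000)
member 2 (1-2): L=2.9956, (cx,cy)=(0.5154,-0.8569)
member 3 (1-3): L=3.0652, (cx,cy)=(0.9999,0.0124)
member 4 (2-3): L=3.0165, (cx,cy)=(0.5042,0.8636)
member 5 (2-4): L=3.0840, (cx,cy)=(1.0000,0.0000)
member 6 (3-4): L=3.0379, (cx,cy)=(0.5145,-0.8575)
member 7 (3-5): L=2.8538, (cx,cy)=(0.9927,0.1205)
member 8 (4-5): L=3.2108, (cx,cy)=(0.3955,0.9185)
member 9 (4-6): L=2.7550, (cx,cy)=(1.0000,0.0000)
member 10 (5-6): L=3.3018, (cx,cy)=(0.4498,-0.8932)
solve A·x = −loads:
  F[0-1] = -2458.1933 N (compression)
  F[0-2] = -2200.1877 N (compression)
  F[1-2] = +2517.2816 N (tension)
  F[1-3] = -2419.7762 N (compression)
  F[2-3] = -2497.9214 N (compression)
  F[2-4] = +356.7957 N (tension)
  F[3-4] = -281.0702 N (compression)
  F[3-5] = -213.7448 N (compression)
  F[4-5] = +262.4154 N (tension)
  F[4-6] = +108.3918 N (tension)
  F[5-6] = -241.0014 N (compression)
  Rx@0 = +3322.3000 N
  Ry@0 = +2187.1393 N
  Ry@6 = +215.2507 N

-2200.188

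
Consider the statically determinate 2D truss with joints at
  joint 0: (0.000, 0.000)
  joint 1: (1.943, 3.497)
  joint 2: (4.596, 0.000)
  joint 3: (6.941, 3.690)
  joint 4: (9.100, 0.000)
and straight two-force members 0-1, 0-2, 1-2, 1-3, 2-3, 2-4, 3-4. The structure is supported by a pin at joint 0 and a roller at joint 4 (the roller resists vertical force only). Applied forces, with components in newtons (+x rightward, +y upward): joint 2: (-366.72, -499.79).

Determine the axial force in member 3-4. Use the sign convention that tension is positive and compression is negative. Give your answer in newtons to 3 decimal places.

N=5 nodes, M=7 members, R=3 reactions → 2N=10, M+R=10
member 0 (0-1): L=4.0005, (cx,cy)=(0.4857,0.8741)
member 1 (0-2): L=4.5960, (cx,cy)=(1.0000,0.0000)
member 2 (1-2): L=4.3895, (cx,cy)=(0.6044,-0.7967)
member 3 (1-3): L=5.0017, (cx,cy)=(0.9993,0.0386)
member 4 (2-3): L=4.3721, (cx,cy)=(0.5364,0.8440)
member 5 (2-4): L=4.5040, (cx,cy)=(1.0000,0.0000)
member 6 (3-4): L=4.2752, (cx,cy)=(0.5050,-0.8631)
solve A·x = −loads:
  F[0-1] = -282.9871 N (compression)
  F[0-2] = -229.2773 N (compression)
  F[1-2] = +295.1897 N (tension)
  F[1-3] = -316.0912 N (compression)
  F[2-3] = +313.5322 N (tension)
  F[2-4] = +147.6905 N (tension)
  F[3-4] = -292.4535 N (compression)
  Rx@0 = +366.7200 N
  Ry@0 = +247.3686 N
  Ry@4 = +252.4214 N

-292.453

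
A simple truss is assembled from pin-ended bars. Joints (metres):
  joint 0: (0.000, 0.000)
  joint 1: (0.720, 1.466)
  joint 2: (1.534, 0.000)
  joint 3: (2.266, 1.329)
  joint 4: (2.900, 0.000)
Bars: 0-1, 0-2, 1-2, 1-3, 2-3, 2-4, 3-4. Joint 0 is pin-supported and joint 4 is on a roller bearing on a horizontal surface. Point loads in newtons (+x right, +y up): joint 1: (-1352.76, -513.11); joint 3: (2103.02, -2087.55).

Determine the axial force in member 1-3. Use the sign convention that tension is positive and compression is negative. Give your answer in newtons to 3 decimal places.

N=5 nodes, M=7 members, R=3 reactions → 2N=10, M+R=10
member 0 (0-1): L=1.6333, (cx,cy)=(0.4408,0.8976)
member 1 (0-2): L=1.5340, (cx,cy)=(1.0000,0.0000)
member 2 (1-2): L=1.6768, (cx,cy)=(0.4854,-0.8743)
member 3 (1-3): L=1.5521, (cx,cy)=(0.9961,-0.0883)
member 4 (2-3): L=1.5173, (cx,cy)=(0.4824,0.8759)
member 5 (2-4): L=1.3660, (cx,cy)=(1.0000,0.0000)
member 6 (3-4): L=1.4725, (cx,cy)=(0.4306,-0.9026)
solve A·x = −loads:
  F[0-1] = -626.3216 N (compression)
  F[0-2] = +1026.3643 N (tension)
  F[1-2] = -55.7469 N (compression)
  F[1-3] = +1108.0426 N (tension)
  F[2-3] = +55.6416 N (tension)
  F[2-4] = +972.4582 N (tension)
  F[3-4] = -2258.5570 N (compression)
  Rx@0 = -750.2600 N
  Ry@0 = +562.1790 N
  Ry@4 = +2038.4810 N

1108.043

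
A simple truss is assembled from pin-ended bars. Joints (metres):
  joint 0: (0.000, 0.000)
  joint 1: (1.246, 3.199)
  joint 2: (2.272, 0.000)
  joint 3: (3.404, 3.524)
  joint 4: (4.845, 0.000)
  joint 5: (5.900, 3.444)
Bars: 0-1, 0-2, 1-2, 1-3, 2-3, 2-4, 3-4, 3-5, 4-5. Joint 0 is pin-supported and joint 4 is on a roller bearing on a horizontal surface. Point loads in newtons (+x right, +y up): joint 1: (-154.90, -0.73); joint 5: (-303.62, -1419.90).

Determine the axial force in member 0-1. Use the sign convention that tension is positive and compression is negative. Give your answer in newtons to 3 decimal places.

N=6 nodes, M=9 members, R=3 reactions → 2N=12, M+R=12
member 0 (0-1): L=3.4331, (cx,cy)=(0.3629,0.9318)
member 1 (0-2): L=2.2720, (cx,cy)=(1.0000,0.0000)
member 2 (1-2): L=3.3595, (cx,cy)=(0.3054,-0.9522)
member 3 (1-3): L=2.1823, (cx,cy)=(0.9888,0.1489)
member 4 (2-3): L=3.7014, (cx,cy)=(0.3058,0.9521)
member 5 (2-4): L=2.5730, (cx,cy)=(1.0000,0.0000)
member 6 (3-4): L=3.8072, (cx,cy)=(0.3785,-0.9256)
member 7 (3-5): L=2.4973, (cx,cy)=(0.9995,-0.0320)
member 8 (4-5): L=3.6020, (cx,cy)=(0.2929,0.9561)
solve A·x = −loads:
  F[0-1] = -10.1504 N (compression)
  F[0-2] = -454.8360 N (compression)
  F[1-2] = +31.5580 N (tension)
  F[1-3] = +143.1747 N (tension)
  F[2-3] = -31.5626 N (compression)
  F[2-4] = -435.5453 N (compression)
  F[3-4] = +4.9261 N (tension)
  F[3-5] = +130.1276 N (tension)
  F[4-5] = -1480.6669 N (compression)
  Rx@0 = +458.5200 N
  Ry@0 = +9.4582 N
  Ry@4 = +1411.1718 N

-10.150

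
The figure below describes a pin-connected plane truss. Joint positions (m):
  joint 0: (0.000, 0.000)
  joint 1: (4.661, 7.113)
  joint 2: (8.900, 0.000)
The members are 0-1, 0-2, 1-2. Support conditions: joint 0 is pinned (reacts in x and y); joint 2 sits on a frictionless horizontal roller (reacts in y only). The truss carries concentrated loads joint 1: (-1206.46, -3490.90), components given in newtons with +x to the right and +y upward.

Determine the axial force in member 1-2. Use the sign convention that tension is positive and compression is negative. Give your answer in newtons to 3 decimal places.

-1005.785

N=3 nodes, M=3 members, R=3 reactions → 2N=6, M+R=6
member 0 (0-1): L=8.5041, (cx,cy)=(0.5481,0.8364)
member 1 (0-2): L=8.9000, (cx,cy)=(1.0000,0.0000)
member 2 (1-2): L=8.2803, (cx,cy)=(0.5119,-0.8590)
solve A·x = −loads:
  F[0-1] = -3140.6549 N (compression)
  F[0-2] = +514.8974 N (tension)
  F[1-2] = -1005.7846 N (compression)
  Rx@0 = +1206.4600 N
  Ry@0 = +2626.9073 N
  Ry@2 = +863.9927 N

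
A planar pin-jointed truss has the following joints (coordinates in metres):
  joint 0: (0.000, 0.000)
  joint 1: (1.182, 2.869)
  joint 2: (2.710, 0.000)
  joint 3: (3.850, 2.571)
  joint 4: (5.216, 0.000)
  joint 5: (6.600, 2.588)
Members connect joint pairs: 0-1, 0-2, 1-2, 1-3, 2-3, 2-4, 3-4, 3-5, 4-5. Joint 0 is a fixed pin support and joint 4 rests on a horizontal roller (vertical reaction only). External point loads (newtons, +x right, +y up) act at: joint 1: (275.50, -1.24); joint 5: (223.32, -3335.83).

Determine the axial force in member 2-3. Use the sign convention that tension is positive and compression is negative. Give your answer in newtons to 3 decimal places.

N=6 nodes, M=9 members, R=3 reactions → 2N=12, M+R=12
member 0 (0-1): L=3.1029, (cx,cy)=(0.3809,0.9246)
member 1 (0-2): L=2.7100, (cx,cy)=(1.0000,0.0000)
member 2 (1-2): L=3.2505, (cx,cy)=(0.4701,-0.8826)
member 3 (1-3): L=2.6846, (cx,cy)=(0.9938,-0.1110)
member 4 (2-3): L=2.8124, (cx,cy)=(0.4053,0.9142)
member 5 (2-4): L=2.5060, (cx,cy)=(1.0000,0.0000)
member 6 (3-4): L=2.9114, (cx,cy)=(0.4692,-0.8831)
member 7 (3-5): L=2.7501, (cx,cy)=(1.0000,0.0062)
member 8 (4-5): L=2.9348, (cx,cy)=(0.4716,0.8818)
solve A·x = −loads:
  F[0-1] = +1239.9903 N (tension)
  F[0-2] = +26.4729 N (tension)
  F[1-2] = -1409.1058 N (compression)
  F[1-3] = +864.5787 N (tension)
  F[2-3] = +1360.4929 N (tension)
  F[2-4] = -1187.3867 N (compression)
  F[3-4] = -1285.5845 N (compression)
  F[3-5] = +2013.9377 N (tension)
  F[4-5] = -3796.9922 N (compression)
  Rx@0 = -498.8200 N
  Ry@0 = -1146.5008 N
  Ry@4 = +4483.5708 N

1360.493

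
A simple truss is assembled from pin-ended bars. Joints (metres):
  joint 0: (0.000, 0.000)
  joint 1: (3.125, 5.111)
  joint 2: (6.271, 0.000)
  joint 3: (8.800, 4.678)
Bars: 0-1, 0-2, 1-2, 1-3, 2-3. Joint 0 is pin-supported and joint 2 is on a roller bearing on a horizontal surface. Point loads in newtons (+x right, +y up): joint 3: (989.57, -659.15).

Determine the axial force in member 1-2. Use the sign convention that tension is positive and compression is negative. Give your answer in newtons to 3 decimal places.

-1294.788

N=4 nodes, M=5 members, R=3 reactions → 2N=8, M+R=8
member 0 (0-1): L=5.9907, (cx,cy)=(0.5216,0.8532)
member 1 (0-2): L=6.2710, (cx,cy)=(1.0000,0.0000)
member 2 (1-2): L=6.0016, (cx,cy)=(0.5242,-0.8516)
member 3 (1-3): L=5.6915, (cx,cy)=(0.9971,-0.0761)
member 4 (2-3): L=5.3178, (cx,cy)=(0.4756,0.8797)
solve A·x = −loads:
  F[0-1] = +1176.8200 N (tension)
  F[0-2] = +375.6868 N (tension)
  F[1-2] = -1294.7882 N (compression)
  F[1-3] = +1296.3558 N (tension)
  F[2-3] = -637.1931 N (compression)
  Rx@0 = -989.5700 N
  Ry@0 = -1004.0183 N
  Ry@2 = +1663.1683 N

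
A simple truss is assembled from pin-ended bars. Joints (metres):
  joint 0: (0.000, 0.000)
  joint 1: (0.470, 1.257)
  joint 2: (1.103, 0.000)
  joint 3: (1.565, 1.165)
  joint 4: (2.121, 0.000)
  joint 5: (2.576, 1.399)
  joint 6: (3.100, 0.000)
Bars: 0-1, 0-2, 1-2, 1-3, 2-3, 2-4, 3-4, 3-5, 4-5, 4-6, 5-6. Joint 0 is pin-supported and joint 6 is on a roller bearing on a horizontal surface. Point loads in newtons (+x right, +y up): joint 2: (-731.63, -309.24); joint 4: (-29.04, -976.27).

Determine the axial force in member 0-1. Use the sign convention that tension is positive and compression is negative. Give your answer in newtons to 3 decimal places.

N=7 nodes, M=11 members, R=3 reactions → 2N=14, M+R=14
member 0 (0-1): L=1.3420, (cx,cy)=(0.3502,0.9367)
member 1 (0-2): L=1.1030, (cx,cy)=(1.0000,0.0000)
member 2 (1-2): L=1.4074, (cx,cy)=(0.4498,-0.8931)
member 3 (1-3): L=1.0989, (cx,cy)=(0.9965,-0.0837)
member 4 (2-3): L=1.2533, (cx,cy)=(0.3686,0.9296)
member 5 (2-4): L=1.0180, (cx,cy)=(1.0000,0.0000)
member 6 (3-4): L=1.2909, (cx,cy)=(0.4307,-0.9025)
member 7 (3-5): L=1.0377, (cx,cy)=(0.9742,0.2255)
member 8 (4-5): L=1.4711, (cx,cy)=(0.3093,0.9510)
member 9 (4-6): L=0.9790, (cx,cy)=(1.0000,0.0000)
member 10 (5-6): L=1.4939, (cx,cy)=(0.3508,-0.9365)
solve A·x = −loads:
  F[0-1] = -541.8399 N (compression)
  F[0-2] = -570.9041 N (compression)
  F[1-2] = +611.9870 N (tension)
  F[1-3] = -466.6575 N (compression)
  F[2-3] = -255.3353 N (compression)
  F[2-4] = +530.1053 N (tension)
  F[3-4] = +68.7166 N (tension)
  F[3-5] = -604.3066 N (compression)
  F[4-5] = +961.3920 N (tension)
  F[4-6] = +291.3976 N (tension)
  F[5-6] = -830.7687 N (compression)
  Rx@0 = +760.6700 N
  Ry@0 = +507.5228 N
  Ry@6 = +777.9872 N

-541.840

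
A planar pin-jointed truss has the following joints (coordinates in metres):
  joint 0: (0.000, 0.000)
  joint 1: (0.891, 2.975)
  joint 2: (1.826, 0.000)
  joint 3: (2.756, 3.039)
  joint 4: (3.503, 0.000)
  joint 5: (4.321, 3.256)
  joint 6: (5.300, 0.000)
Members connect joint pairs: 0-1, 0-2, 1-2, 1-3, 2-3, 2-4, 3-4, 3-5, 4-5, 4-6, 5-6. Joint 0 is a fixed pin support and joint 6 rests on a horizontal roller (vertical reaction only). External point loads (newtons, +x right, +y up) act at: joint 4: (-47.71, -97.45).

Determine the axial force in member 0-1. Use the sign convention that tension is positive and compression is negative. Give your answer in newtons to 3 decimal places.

-34.491

N=7 nodes, M=11 members, R=3 reactions → 2N=14, M+R=14
member 0 (0-1): L=3.1056, (cx,cy)=(0.2869,0.9580)
member 1 (0-2): L=1.8260, (cx,cy)=(1.0000,0.0000)
member 2 (1-2): L=3.1185, (cx,cy)=(0.2998,-0.9540)
member 3 (1-3): L=1.8661, (cx,cy)=(0.9994,0.0343)
member 4 (2-3): L=3.1781, (cx,cy)=(0.2926,0.9562)
member 5 (2-4): L=1.6770, (cx,cy)=(1.0000,0.0000)
member 6 (3-4): L=3.1295, (cx,cy)=(0.2387,-0.9711)
member 7 (3-5): L=1.5800, (cx,cy)=(0.9905,0.1373)
member 8 (4-5): L=3.3572, (cx,cy)=(0.2437,0.9699)
member 9 (4-6): L=1.7970, (cx,cy)=(1.0000,0.0000)
member 10 (5-6): L=3.4000, (cx,cy)=(0.2879,-0.9576)
solve A·x = −loads:
  F[0-1] = -34.4911 N (compression)
  F[0-2] = -37.8143 N (compression)
  F[1-2] = +33.9128 N (tension)
  F[1-3] = -20.0754 N (compression)
  F[2-3] = -33.8336 N (compression)
  F[2-4] = -17.7458 N (compression)
  F[3-4] = +28.7657 N (tension)
  F[3-5] = -37.1829 N (compression)
  F[4-5] = +71.6760 N (tension)
  F[4-6] = +19.3662 N (tension)
  F[5-6] = -67.2574 N (compression)
  Rx@0 = +47.7100 N
  Ry@0 = +33.0411 N
  Ry@6 = +64.4089 N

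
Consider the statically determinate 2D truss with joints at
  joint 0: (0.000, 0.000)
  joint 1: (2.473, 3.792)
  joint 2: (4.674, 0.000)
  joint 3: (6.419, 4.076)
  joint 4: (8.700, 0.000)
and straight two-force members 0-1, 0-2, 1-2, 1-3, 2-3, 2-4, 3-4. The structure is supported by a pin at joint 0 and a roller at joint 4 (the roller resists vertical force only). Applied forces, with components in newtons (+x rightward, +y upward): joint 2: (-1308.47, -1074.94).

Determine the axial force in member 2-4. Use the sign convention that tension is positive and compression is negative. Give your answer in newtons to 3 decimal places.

N=5 nodes, M=7 members, R=3 reactions → 2N=10, M+R=10
member 0 (0-1): L=4.5271, (cx,cy)=(0.5463,0.8376)
member 1 (0-2): L=4.6740, (cx,cy)=(1.0000,0.0000)
member 2 (1-2): L=4.3845, (cx,cy)=(0.5020,-0.8649)
member 3 (1-3): L=3.9562, (cx,cy)=(0.9974,0.0718)
member 4 (2-3): L=4.4338, (cx,cy)=(0.3936,0.9193)
member 5 (2-4): L=4.0260, (cx,cy)=(1.0000,0.0000)
member 6 (3-4): L=4.6708, (cx,cy)=(0.4883,-0.8726)
solve A·x = −loads:
  F[0-1] = -593.8740 N (compression)
  F[0-2] = -984.0598 N (compression)
  F[1-2] = +526.1823 N (tension)
  F[1-3] = -590.0750 N (compression)
  F[2-3] = +674.2778 N (tension)
  F[2-4] = +323.1802 N (tension)
  F[3-4] = -661.7812 N (compression)
  Rx@0 = +1308.4700 N
  Ry@0 = +497.4378 N
  Ry@4 = +577.5022 N

323.180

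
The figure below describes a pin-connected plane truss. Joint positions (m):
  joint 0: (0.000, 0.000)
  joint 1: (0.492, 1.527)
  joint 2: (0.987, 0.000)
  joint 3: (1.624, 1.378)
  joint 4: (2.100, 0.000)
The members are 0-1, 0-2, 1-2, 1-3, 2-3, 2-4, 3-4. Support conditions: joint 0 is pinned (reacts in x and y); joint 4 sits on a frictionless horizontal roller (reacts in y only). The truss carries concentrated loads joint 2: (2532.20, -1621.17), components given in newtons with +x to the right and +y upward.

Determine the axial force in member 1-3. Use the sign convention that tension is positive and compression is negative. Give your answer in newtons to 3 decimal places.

N=5 nodes, M=7 members, R=3 reactions → 2N=10, M+R=10
member 0 (0-1): L=1.6043, (cx,cy)=(0.3067,0.9518)
member 1 (0-2): L=0.9870, (cx,cy)=(1.0000,0.0000)
member 2 (1-2): L=1.6052, (cx,cy)=(0.3084,-0.9513)
member 3 (1-3): L=1.1418, (cx,cy)=(0.9914,-0.1305)
member 4 (2-3): L=1.5181, (cx,cy)=(0.4196,0.9077)
member 5 (2-4): L=1.1130, (cx,cy)=(1.0000,0.0000)
member 6 (3-4): L=1.4579, (cx,cy)=(0.3265,-0.9452)
solve A·x = −loads:
  F[0-1] = -902.7182 N (compression)
  F[0-2] = +2809.0411 N (tension)
  F[1-2] = +983.5081 N (tension)
  F[1-3] = -585.1269 N (compression)
  F[2-3] = +755.2985 N (tension)
  F[2-4] = +263.1989 N (tension)
  F[3-4] = -806.1274 N (compression)
  Rx@0 = -2532.2000 N
  Ry@0 = +859.2201 N
  Ry@4 = +761.9499 N

-585.127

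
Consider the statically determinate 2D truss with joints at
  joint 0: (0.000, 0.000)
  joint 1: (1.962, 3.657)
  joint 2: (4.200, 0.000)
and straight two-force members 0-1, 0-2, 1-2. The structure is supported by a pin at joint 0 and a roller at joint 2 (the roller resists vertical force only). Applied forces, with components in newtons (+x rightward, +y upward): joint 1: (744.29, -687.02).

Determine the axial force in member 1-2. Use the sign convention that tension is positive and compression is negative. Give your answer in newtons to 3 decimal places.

N=3 nodes, M=3 members, R=3 reactions → 2N=6, M+R=6
member 0 (0-1): L=4.1501, (cx,cy)=(0.4728,0.8812)
member 1 (0-2): L=4.2000, (cx,cy)=(1.0000,0.0000)
member 2 (1-2): L=4.2875, (cx,cy)=(0.5220,-0.8530)
solve A·x = −loads:
  F[0-1] = +319.9997 N (tension)
  F[0-2] = +593.0060 N (tension)
  F[1-2] = -1136.0537 N (compression)
  Rx@0 = -744.2900 N
  Ry@0 = -281.9804 N
  Ry@2 = +969.0004 N

-1136.054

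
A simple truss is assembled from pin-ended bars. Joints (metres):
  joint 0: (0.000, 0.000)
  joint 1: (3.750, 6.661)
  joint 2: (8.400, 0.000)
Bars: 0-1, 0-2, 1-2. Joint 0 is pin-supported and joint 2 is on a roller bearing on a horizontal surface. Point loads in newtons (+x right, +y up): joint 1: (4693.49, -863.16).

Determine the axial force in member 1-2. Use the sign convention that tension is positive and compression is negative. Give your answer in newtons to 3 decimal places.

N=3 nodes, M=3 members, R=3 reactions → 2N=6, M+R=6
member 0 (0-1): L=7.6440, (cx,cy)=(0.4906,0.8714)
member 1 (0-2): L=8.4000, (cx,cy)=(1.0000,0.0000)
member 2 (1-2): L=8.1235, (cx,cy)=(0.5724,-0.8200)
solve A·x = −loads:
  F[0-1] = +3722.7624 N (tension)
  F[0-2] = +2867.1848 N (tension)
  F[1-2] = -5008.9474 N (compression)
  Rx@0 = -4693.4900 N
  Ry@0 = -3244.0051 N
  Ry@2 = +4107.1651 N

-5008.947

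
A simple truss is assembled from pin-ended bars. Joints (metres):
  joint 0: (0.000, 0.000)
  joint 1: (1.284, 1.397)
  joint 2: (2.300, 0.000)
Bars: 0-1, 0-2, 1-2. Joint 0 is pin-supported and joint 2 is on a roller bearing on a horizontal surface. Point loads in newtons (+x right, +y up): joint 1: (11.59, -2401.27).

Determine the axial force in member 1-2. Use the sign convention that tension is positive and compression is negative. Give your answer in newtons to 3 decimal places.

-1666.273

N=3 nodes, M=3 members, R=3 reactions → 2N=6, M+R=6
member 0 (0-1): L=1.8974, (cx,cy)=(0.6767,0.7363)
member 1 (0-2): L=2.3000, (cx,cy)=(1.0000,0.0000)
member 2 (1-2): L=1.7274, (cx,cy)=(0.5882,-0.8087)
solve A·x = −loads:
  F[0-1] = -1431.1523 N (compression)
  F[0-2] = +980.0544 N (tension)
  F[1-2] = -1666.2726 N (compression)
  Rx@0 = -11.5900 N
  Ry@0 = +1053.6953 N
  Ry@2 = +1347.5747 N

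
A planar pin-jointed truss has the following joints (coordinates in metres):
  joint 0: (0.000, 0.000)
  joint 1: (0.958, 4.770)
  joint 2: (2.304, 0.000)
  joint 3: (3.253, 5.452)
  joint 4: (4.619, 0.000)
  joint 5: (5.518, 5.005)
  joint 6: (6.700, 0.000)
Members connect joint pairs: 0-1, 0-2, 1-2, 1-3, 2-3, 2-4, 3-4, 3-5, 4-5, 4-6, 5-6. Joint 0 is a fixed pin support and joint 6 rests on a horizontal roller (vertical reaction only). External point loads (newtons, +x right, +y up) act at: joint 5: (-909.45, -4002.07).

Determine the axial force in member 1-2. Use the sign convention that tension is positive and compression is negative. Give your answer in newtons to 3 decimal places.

1248.872

N=7 nodes, M=11 members, R=3 reactions → 2N=14, M+R=14
member 0 (0-1): L=4.8653, (cx,cy)=(0.1969,0.9804)
member 1 (0-2): L=2.3040, (cx,cy)=(1.0000,0.0000)
member 2 (1-2): L=4.9563, (cx,cy)=(0.2716,-0.9624)
member 3 (1-3): L=2.3942, (cx,cy)=(0.9586,0.2849)
member 4 (2-3): L=5.5340, (cx,cy)=(0.1715,0.9852)
member 5 (2-4): L=2.3150, (cx,cy)=(1.0000,0.0000)
member 6 (3-4): L=5.6205, (cx,cy)=(0.2430,-0.9700)
member 7 (3-5): L=2.3087, (cx,cy)=(0.9811,-0.1936)
member 8 (4-5): L=5.0851, (cx,cy)=(0.1768,0.9842)
member 9 (4-6): L=2.0810, (cx,cy)=(1.0000,0.0000)
member 10 (5-6): L=5.1427, (cx,cy)=(0.2298,-0.9732)
solve A·x = −loads:
  F[0-1] = -1413.0744 N (compression)
  F[0-2] = -631.2063 N (compression)
  F[1-2] = +1248.8724 N (tension)
  F[1-3] = -644.0909 N (compression)
  F[2-3] = -1220.0088 N (compression)
  F[2-4] = -82.8291 N (compression)
  F[3-4] = +1679.4523 N (tension)
  F[3-5] = -1258.6079 N (compression)
  F[4-5] = -1655.1684 N (compression)
  F[4-6] = +617.9606 N (tension)
  F[5-6] = -2688.6404 N (compression)
  Rx@0 = +909.4500 N
  Ry@0 = +1385.4096 N
  Ry@6 = +2616.6604 N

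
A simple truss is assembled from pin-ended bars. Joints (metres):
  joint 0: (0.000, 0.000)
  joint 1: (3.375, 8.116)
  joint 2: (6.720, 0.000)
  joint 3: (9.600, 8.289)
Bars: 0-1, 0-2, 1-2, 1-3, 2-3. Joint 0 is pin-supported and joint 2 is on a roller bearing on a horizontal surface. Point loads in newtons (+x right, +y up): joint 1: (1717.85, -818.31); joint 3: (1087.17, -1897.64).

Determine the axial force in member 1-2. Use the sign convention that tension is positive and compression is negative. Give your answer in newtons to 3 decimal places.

N=4 nodes, M=5 members, R=3 reactions → 2N=8, M+R=8
member 0 (0-1): L=8.7898, (cx,cy)=(0.3840,0.9233)
member 1 (0-2): L=6.7200, (cx,cy)=(1.0000,0.0000)
member 2 (1-2): L=8.7783, (cx,cy)=(0.3811,-0.9246)
member 3 (1-3): L=6.2274, (cx,cy)=(0.9996,0.0278)
member 4 (2-3): L=8.7751, (cx,cy)=(0.3282,0.9446)
solve A·x = −loads:
  F[0-1] = +4138.9291 N (tension)
  F[0-2] = +1215.7994 N (tension)
  F[1-2] = -4965.6028 N (compression)
  F[1-3] = +1764.2116 N (tension)
  F[2-3] = -2060.8038 N (compression)
  Rx@0 = -2805.0200 N
  Ry@0 = -3821.6635 N
  Ry@2 = +6537.6135 N

-4965.603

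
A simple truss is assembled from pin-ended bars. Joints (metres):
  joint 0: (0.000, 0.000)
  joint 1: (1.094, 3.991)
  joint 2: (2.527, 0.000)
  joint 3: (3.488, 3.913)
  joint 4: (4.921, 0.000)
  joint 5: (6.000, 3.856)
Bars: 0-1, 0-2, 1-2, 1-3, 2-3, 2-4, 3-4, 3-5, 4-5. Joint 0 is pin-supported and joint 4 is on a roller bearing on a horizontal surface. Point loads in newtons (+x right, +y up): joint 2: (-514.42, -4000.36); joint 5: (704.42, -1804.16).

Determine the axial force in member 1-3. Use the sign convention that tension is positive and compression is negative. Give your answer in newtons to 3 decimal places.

-640.089

N=6 nodes, M=9 members, R=3 reactions → 2N=12, M+R=12
member 0 (0-1): L=4.1382, (cx,cy)=(0.2644,0.9644)
member 1 (0-2): L=2.5270, (cx,cy)=(1.0000,0.0000)
member 2 (1-2): L=4.2405, (cx,cy)=(0.3379,-0.9412)
member 3 (1-3): L=2.3953, (cx,cy)=(0.9995,-0.0326)
member 4 (2-3): L=4.0293, (cx,cy)=(0.2385,0.9711)
member 5 (2-4): L=2.3940, (cx,cy)=(1.0000,0.0000)
member 6 (3-4): L=4.1671, (cx,cy)=(0.3439,-0.9390)
member 7 (3-5): L=2.5126, (cx,cy)=(0.9997,-0.0227)
member 8 (4-5): L=4.0041, (cx,cy)=(0.2695,0.9630)
solve A·x = −loads:
  F[0-1] = -1035.3998 N (compression)
  F[0-2] = +463.7229 N (tension)
  F[1-2] = +1083.1280 N (tension)
  F[1-3] = -640.0886 N (compression)
  F[2-3] = +3069.5351 N (tension)
  F[2-4] = +612.0721 N (tension)
  F[3-4] = -3225.7938 N (compression)
  F[3-5] = +1201.9462 N (tension)
  F[4-5] = -1845.1491 N (compression)
  Rx@0 = -190.0000 N
  Ry@0 = +998.5632 N
  Ry@4 = +4805.9568 N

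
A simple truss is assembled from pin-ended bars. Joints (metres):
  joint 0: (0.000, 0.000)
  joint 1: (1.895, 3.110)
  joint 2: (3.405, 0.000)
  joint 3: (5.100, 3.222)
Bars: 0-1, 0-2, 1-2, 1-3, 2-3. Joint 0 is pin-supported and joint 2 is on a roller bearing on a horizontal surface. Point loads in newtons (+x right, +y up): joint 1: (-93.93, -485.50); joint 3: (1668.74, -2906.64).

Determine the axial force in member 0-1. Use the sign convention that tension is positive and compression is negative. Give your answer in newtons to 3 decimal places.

3190.873

N=4 nodes, M=5 members, R=3 reactions → 2N=8, M+R=8
member 0 (0-1): L=3.6419, (cx,cy)=(0.5203,0.8540)
member 1 (0-2): L=3.4050, (cx,cy)=(1.0000,0.0000)
member 2 (1-2): L=3.4572, (cx,cy)=(0.4368,-0.8996)
member 3 (1-3): L=3.2070, (cx,cy)=(0.9994,0.0349)
member 4 (2-3): L=3.6406, (cx,cy)=(0.4656,0.8850)
solve A·x = −loads:
  F[0-1] = +3190.8730 N (tension)
  F[0-2] = -85.5253 N (compression)
  F[1-2] = -3442.2271 N (compression)
  F[1-3] = +3259.7161 N (tension)
  F[2-3] = -3412.9454 N (compression)
  Rx@0 = -1574.8100 N
  Ry@0 = -2724.8775 N
  Ry@2 = +6117.0175 N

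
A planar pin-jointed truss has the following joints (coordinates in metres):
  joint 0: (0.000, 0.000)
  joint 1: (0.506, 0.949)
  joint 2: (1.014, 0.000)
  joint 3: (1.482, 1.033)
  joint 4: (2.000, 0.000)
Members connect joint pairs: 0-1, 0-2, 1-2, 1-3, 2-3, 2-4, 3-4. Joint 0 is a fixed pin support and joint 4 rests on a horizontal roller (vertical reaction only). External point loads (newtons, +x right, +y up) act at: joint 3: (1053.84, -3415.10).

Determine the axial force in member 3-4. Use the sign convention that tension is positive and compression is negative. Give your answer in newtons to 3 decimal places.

N=5 nodes, M=7 members, R=3 reactions → 2N=10, M+R=10
member 0 (0-1): L=1.0755, (cx,cy)=(0.4705,0.8824)
member 1 (0-2): L=1.0140, (cx,cy)=(1.0000,0.0000)
member 2 (1-2): L=1.0764, (cx,cy)=(0.4719,-0.8816)
member 3 (1-3): L=0.9796, (cx,cy)=(0.9963,0.0857)
member 4 (2-3): L=1.1341, (cx,cy)=(0.4127,0.9109)
member 5 (2-4): L=0.9860, (cx,cy)=(1.0000,0.0000)
member 6 (3-4): L=1.1556, (cx,cy)=(0.4483,-0.8939)
solve A·x = −loads:
  F[0-1] = -385.5404 N (compression)
  F[0-2] = +1235.2336 N (tension)
  F[1-2] = +351.9555 N (tension)
  F[1-3] = -348.7793 N (compression)
  F[2-3] = -340.6546 N (compression)
  F[2-4] = +1541.9137 N (tension)
  F[3-4] = -3439.8390 N (compression)
  Rx@0 = -1053.8400 N
  Ry@0 = +340.2025 N
  Ry@4 = +3074.8975 N

-3439.839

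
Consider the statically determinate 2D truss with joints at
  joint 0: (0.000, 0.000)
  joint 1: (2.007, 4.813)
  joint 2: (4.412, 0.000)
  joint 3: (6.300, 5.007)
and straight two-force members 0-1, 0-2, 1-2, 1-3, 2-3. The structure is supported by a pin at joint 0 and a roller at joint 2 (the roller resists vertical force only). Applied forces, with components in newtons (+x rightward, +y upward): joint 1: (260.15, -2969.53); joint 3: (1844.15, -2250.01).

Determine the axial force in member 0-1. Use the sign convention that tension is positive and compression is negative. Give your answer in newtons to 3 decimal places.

N=4 nodes, M=5 members, R=3 reactions → 2N=8, M+R=8
member 0 (0-1): L=5.2147, (cx,cy)=(0.3849,0.9230)
member 1 (0-2): L=4.4120, (cx,cy)=(1.0000,0.0000)
member 2 (1-2): L=5.3804, (cx,cy)=(0.4470,-0.8945)
member 3 (1-3): L=4.2974, (cx,cy)=(0.9990,0.0451)
member 4 (2-3): L=5.3511, (cx,cy)=(0.3528,0.9357)
solve A·x = −loads:
  F[0-1] = +1864.3909 N (tension)
  F[0-2] = +1386.7442 N (tension)
  F[1-2] = -5104.8875 N (compression)
  F[1-3] = +2742.0377 N (tension)
  F[2-3] = -2536.9464 N (compression)
  Rx@0 = -2104.3000 N
  Ry@0 = -1720.7752 N
  Ry@2 = +6940.3152 N

1864.391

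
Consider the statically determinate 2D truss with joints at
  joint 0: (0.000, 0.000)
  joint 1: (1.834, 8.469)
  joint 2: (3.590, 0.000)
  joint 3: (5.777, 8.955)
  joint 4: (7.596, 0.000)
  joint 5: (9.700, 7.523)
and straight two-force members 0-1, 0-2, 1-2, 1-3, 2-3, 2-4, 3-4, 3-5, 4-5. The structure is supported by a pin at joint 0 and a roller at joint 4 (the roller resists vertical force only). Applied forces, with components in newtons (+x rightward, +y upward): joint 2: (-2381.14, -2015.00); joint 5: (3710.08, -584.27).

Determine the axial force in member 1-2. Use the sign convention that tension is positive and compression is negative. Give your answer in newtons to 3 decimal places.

-2688.268

N=6 nodes, M=9 members, R=3 reactions → 2N=12, M+R=12
member 0 (0-1): L=8.6653, (cx,cy)=(0.2116,0.9773)
member 1 (0-2): L=3.5900, (cx,cy)=(1.0000,0.0000)
member 2 (1-2): L=8.6491, (cx,cy)=(0.2030,-0.9792)
member 3 (1-3): L=3.9728, (cx,cy)=(0.9925,0.1223)
member 4 (2-3): L=9.2182, (cx,cy)=(0.2372,0.9714)
member 5 (2-4): L=4.0060, (cx,cy)=(1.0000,0.0000)
member 6 (3-4): L=9.1379, (cx,cy)=(0.1991,-0.9800)
member 7 (3-5): L=4.1762, (cx,cy)=(0.9394,-0.3429)
member 8 (4-5): L=7.8117, (cx,cy)=(0.2693,0.9630)
solve A·x = −loads:
  F[0-1] = +2837.8739 N (tension)
  F[0-2] = +728.3079 N (tension)
  F[1-2] = -2688.2682 N (compression)
  F[1-3] = +1155.0963 N (tension)
  F[2-3] = +4783.8645 N (tension)
  F[2-4] = +1428.6952 N (tension)
  F[3-4] = -6195.5262 N (compression)
  F[3-5] = +3741.5117 N (tension)
  F[4-5] = +725.4913 N (tension)
  Rx@0 = -1328.9400 N
  Ry@0 = -2773.5842 N
  Ry@4 = +5372.8542 N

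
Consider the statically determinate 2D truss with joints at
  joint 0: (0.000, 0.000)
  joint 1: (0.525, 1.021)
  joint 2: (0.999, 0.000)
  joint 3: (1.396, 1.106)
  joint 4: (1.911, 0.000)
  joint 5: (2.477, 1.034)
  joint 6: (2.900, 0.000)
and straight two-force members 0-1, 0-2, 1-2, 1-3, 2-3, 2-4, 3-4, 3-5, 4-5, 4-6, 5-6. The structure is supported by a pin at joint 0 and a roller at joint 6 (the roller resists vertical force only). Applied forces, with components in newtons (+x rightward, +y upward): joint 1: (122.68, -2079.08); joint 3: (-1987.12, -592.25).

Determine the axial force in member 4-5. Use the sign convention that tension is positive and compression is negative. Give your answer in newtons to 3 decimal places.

-56.892

N=7 nodes, M=11 members, R=3 reactions → 2N=14, M+R=14
member 0 (0-1): L=1.1481, (cx,cy)=(0.4573,0.8893)
member 1 (0-2): L=0.9990, (cx,cy)=(1.0000,0.0000)
member 2 (1-2): L=1.1257, (cx,cy)=(0.4211,-0.9070)
member 3 (1-3): L=0.8751, (cx,cy)=(0.9953,0.0971)
member 4 (2-3): L=1.1751, (cx,cy)=(0.3378,0.9412)
member 5 (2-4): L=0.9120, (cx,cy)=(1.0000,0.0000)
member 6 (3-4): L=1.2200, (cx,cy)=(0.4221,-0.9065)
member 7 (3-5): L=1.0834, (cx,cy)=(0.9978,-0.0665)
member 8 (4-5): L=1.1788, (cx,cy)=(0.4802,0.8772)
member 9 (4-6): L=0.9890, (cx,cy)=(1.0000,0.0000)
member 10 (5-6): L=1.1172, (cx,cy)=(0.3786,-0.9255)
solve A·x = −loads:
  F[0-1] = -3063.5859 N (compression)
  F[0-2] = -463.4960 N (compression)
  F[1-2] = +523.9174 N (tension)
  F[1-3] = -1752.5239 N (compression)
  F[2-3] = -504.8909 N (compression)
  F[2-4] = -72.3070 N (compression)
  F[3-4] = +55.0493 N (tension)
  F[3-5] = +49.1782 N (tension)
  F[4-5] = -56.8916 N (compression)
  F[4-6] = -21.7524 N (compression)
  F[5-6] = +57.4499 N (tension)
  Rx@0 = +1864.4400 N
  Ry@0 = +2724.5026 N
  Ry@6 = -53.1726 N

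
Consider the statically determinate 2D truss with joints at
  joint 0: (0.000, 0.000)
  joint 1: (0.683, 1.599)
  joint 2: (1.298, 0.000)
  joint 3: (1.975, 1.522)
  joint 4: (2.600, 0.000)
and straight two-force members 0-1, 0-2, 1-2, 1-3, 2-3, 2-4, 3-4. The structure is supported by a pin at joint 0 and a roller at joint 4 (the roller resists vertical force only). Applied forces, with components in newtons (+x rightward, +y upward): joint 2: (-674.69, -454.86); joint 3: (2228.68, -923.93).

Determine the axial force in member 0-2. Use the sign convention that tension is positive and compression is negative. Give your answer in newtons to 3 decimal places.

1188.888

N=5 nodes, M=7 members, R=3 reactions → 2N=10, M+R=10
member 0 (0-1): L=1.7388, (cx,cy)=(0.3928,0.9196)
member 1 (0-2): L=1.2980, (cx,cy)=(1.0000,0.0000)
member 2 (1-2): L=1.7132, (cx,cy)=(0.3590,-0.9333)
member 3 (1-3): L=1.2943, (cx,cy)=(0.9982,-0.0595)
member 4 (2-3): L=1.6658, (cx,cy)=(0.4064,0.9137)
member 5 (2-4): L=1.3020, (cx,cy)=(1.0000,0.0000)
member 6 (3-4): L=1.6453, (cx,cy)=(0.3799,-0.9250)
solve A·x = −loads:
  F[0-1] = +929.4668 N (tension)
  F[0-2] = +1188.8876 N (tension)
  F[1-2] = -961.1431 N (compression)
  F[1-3] = +711.3927 N (tension)
  F[2-3] = +1479.6507 N (tension)
  F[2-4] = +917.1922 N (tension)
  F[3-4] = -2414.5334 N (compression)
  Rx@0 = -1553.9900 N
  Ry@0 = -854.7565 N
  Ry@4 = +2233.5465 N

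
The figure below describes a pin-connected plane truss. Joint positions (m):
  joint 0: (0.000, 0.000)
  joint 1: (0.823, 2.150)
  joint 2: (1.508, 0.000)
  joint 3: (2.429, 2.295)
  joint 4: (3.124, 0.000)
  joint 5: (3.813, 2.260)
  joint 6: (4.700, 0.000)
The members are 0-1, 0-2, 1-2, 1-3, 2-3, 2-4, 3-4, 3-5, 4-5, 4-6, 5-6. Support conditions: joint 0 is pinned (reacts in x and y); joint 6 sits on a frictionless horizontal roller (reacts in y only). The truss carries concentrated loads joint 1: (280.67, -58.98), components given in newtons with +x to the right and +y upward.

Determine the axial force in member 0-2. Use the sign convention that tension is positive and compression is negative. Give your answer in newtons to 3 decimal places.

250.147

N=7 nodes, M=11 members, R=3 reactions → 2N=14, M+R=14
member 0 (0-1): L=2.3021, (cx,cy)=(0.3575,0.9339)
member 1 (0-2): L=1.5080, (cx,cy)=(1.0000,0.0000)
member 2 (1-2): L=2.2565, (cx,cy)=(0.3036,-0.9528)
member 3 (1-3): L=1.6125, (cx,cy)=(0.9959,0.0899)
member 4 (2-3): L=2.4729, (cx,cy)=(0.3724,0.9281)
member 5 (2-4): L=1.6160, (cx,cy)=(1.0000,0.0000)
member 6 (3-4): L=2.3979, (cx,cy)=(0.2898,-0.9571)
member 7 (3-5): L=1.3844, (cx,cy)=(0.9997,-0.0253)
member 8 (4-5): L=2.3627, (cx,cy)=(0.2916,0.9565)
member 9 (4-6): L=1.5760, (cx,cy)=(1.0000,0.0000)
member 10 (5-6): L=2.4278, (cx,cy)=(0.3653,-0.9309)
solve A·x = −loads:
  F[0-1] = +85.3818 N (tension)
  F[0-2] = +250.1465 N (tension)
  F[1-2] = -164.5596 N (compression)
  F[1-3] = -201.0055 N (compression)
  F[2-3] = +168.9484 N (tension)
  F[2-4] = +137.2687 N (tension)
  F[3-4] = -142.4042 N (compression)
  F[3-5] = -96.0259 N (compression)
  F[4-5] = +142.4848 N (tension)
  F[4-6] = +54.4443 N (tension)
  F[5-6] = -149.0210 N (compression)
  Rx@0 = -280.6700 N
  Ry@0 = -79.7394 N
  Ry@6 = +138.7194 N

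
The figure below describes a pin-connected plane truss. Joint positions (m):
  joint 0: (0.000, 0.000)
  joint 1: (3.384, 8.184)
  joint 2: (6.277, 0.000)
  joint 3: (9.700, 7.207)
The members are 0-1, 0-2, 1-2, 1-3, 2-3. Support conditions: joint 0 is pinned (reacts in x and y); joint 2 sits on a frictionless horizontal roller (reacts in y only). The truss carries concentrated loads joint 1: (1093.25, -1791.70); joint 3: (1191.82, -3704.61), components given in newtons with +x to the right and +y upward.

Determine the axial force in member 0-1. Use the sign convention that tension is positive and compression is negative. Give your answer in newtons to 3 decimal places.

N=4 nodes, M=5 members, R=3 reactions → 2N=8, M+R=8
member 0 (0-1): L=8.8560, (cx,cy)=(0.3821,0.9241)
member 1 (0-2): L=6.2770, (cx,cy)=(1.0000,0.0000)
member 2 (1-2): L=8.6803, (cx,cy)=(0.3333,-0.9428)
member 3 (1-3): L=6.3911, (cx,cy)=(0.9882,-0.1529)
member 4 (2-3): L=7.9786, (cx,cy)=(0.4290,0.9033)
solve A·x = −loads:
  F[0-1] = +4315.7212 N (tension)
  F[0-2] = +635.9793 N (tension)
  F[1-2] = -6581.5015 N (compression)
  F[1-3] = +2782.0490 N (tension)
  F[2-3] = -3630.4073 N (compression)
  Rx@0 = -2285.0700 N
  Ry@0 = -3988.2263 N
  Ry@2 = +9484.5363 N

4315.721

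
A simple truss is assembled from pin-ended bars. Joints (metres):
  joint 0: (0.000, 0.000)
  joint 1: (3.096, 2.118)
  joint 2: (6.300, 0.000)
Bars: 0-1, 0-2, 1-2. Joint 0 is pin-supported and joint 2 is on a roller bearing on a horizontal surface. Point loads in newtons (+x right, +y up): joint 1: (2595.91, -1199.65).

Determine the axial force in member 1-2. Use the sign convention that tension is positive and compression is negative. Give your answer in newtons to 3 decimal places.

N=3 nodes, M=3 members, R=3 reactions → 2N=6, M+R=6
member 0 (0-1): L=3.7512, (cx,cy)=(0.8253,0.5646)
member 1 (0-2): L=6.3000, (cx,cy)=(1.0000,0.0000)
member 2 (1-2): L=3.8408, (cx,cy)=(0.8342,-0.5515)
solve A·x = −loads:
  F[0-1] = +465.1083 N (tension)
  F[0-2] = +2212.0345 N (tension)
  F[1-2] = -2651.6614 N (compression)
  Rx@0 = -2595.9100 N
  Ry@0 = -262.6125 N
  Ry@2 = +1462.2625 N

-2651.661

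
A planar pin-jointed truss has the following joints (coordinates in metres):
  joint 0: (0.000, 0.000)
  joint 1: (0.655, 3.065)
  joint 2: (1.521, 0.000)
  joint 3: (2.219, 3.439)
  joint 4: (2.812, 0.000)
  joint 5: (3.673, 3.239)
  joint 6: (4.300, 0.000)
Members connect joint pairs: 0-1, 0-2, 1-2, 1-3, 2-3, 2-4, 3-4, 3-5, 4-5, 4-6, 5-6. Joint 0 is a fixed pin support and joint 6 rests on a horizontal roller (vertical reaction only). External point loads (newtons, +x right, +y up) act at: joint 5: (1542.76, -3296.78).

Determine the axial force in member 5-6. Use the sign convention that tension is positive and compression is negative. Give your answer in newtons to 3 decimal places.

-4052.007

N=7 nodes, M=11 members, R=3 reactions → 2N=14, M+R=14
member 0 (0-1): L=3.1342, (cx,cy)=(0.2090,0.9779)
member 1 (0-2): L=1.5210, (cx,cy)=(1.0000,0.0000)
member 2 (1-2): L=3.1850, (cx,cy)=(0.2719,-0.9623)
member 3 (1-3): L=1.6081, (cx,cy)=(0.9726,0.2326)
member 4 (2-3): L=3.5091, (cx,cy)=(0.1989,0.9800)
member 5 (2-4): L=1.2910, (cx,cy)=(1.0000,0.0000)
member 6 (3-4): L=3.4898, (cx,cy)=(0.1699,-0.9855)
member 7 (3-5): L=1.4677, (cx,cy)=(0.9907,-0.1363)
member 8 (4-5): L=3.3515, (cx,cy)=(0.2569,0.9664)
member 9 (4-6): L=1.4880, (cx,cy)=(1.0000,0.0000)
member 10 (5-6): L=3.2991, (cx,cy)=(0.1901,-0.9818)
solve A·x = −loads:
  F[0-1] = +696.7616 N (tension)
  F[0-2] = +1397.1477 N (tension)
  F[1-2] = -629.3466 N (compression)
  F[1-3] = +325.6617 N (tension)
  F[2-3] = +617.9850 N (tension)
  F[2-4] = +1103.1048 N (tension)
  F[3-4] = -771.0889 N (compression)
  F[3-5] = +576.0568 N (tension)
  F[4-5] = +786.2636 N (tension)
  F[4-6] = +770.0846 N (tension)
  F[5-6] = -4052.0068 N (compression)
  Rx@0 = -1542.7600 N
  Ry@0 = -681.3764 N
  Ry@6 = +3978.1564 N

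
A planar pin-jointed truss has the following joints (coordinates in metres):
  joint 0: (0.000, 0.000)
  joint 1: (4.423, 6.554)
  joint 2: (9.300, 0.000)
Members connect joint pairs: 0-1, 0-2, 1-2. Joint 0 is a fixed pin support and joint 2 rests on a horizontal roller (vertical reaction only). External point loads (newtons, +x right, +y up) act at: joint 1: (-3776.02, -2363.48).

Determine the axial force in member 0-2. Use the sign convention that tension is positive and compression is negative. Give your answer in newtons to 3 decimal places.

N=3 nodes, M=3 members, R=3 reactions → 2N=6, M+R=6
member 0 (0-1): L=7.9068, (cx,cy)=(0.5594,0.8289)
member 1 (0-2): L=9.3000, (cx,cy)=(1.0000,0.0000)
member 2 (1-2): L=8.1695, (cx,cy)=(0.5970,-0.8023)
solve A·x = −loads:
  F[0-1] = -4705.6191 N (compression)
  F[0-2] = -1143.7423 N (compression)
  F[1-2] = +1915.8816 N (tension)
  Rx@0 = +3776.0200 N
  Ry@0 = +3900.5083 N
  Ry@2 = -1537.0283 N

-1143.742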